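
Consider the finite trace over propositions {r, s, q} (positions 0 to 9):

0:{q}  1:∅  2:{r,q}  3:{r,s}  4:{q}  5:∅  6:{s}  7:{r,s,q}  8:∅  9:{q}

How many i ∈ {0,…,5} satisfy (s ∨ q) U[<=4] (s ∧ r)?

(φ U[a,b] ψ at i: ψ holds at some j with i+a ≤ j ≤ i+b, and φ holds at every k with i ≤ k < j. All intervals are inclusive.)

Evaluate at each i in [0,5]:
  i=0: ✗ (lhs fails at k=1 before rhs at j=3)
  i=1: ✗ (lhs fails at k=1 before rhs at j=3)
  i=2: ✓ (rhs at j=3; lhs holds on [2,2])
  i=3: ✓ (rhs at j=3)
  i=4: ✗ (lhs fails at k=5 before rhs at j=7)
  i=5: ✗ (lhs fails at k=5 before rhs at j=7)
Positions where it holds: {2, 3} → 2.

2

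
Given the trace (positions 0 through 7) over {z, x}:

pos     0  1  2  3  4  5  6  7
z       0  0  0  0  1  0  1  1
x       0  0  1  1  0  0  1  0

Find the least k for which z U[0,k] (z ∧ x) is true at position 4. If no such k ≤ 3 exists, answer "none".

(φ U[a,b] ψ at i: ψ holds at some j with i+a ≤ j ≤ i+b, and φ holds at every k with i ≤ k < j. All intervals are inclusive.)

Need earliest j ≥ 4 with (z ∧ x), and z at every k in [4,j-1].
  j=4: rhs fails.
  j=5: rhs fails.
  j=6: rhs holds but lhs fails at k=5.
  j=7: rhs fails.
No witness within the range → none.

none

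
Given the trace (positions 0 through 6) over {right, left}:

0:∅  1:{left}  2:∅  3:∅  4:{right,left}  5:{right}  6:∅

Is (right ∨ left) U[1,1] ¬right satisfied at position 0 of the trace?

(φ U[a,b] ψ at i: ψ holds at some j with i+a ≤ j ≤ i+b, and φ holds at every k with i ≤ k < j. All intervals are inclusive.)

Need some j in [1,1] with ¬right, and (right ∨ left) at every k in [0,j-1].
  j=1: ¬right holds, but (right ∨ left) fails at k=0 → not this j.
No j in the window works → until fails.

Does not hold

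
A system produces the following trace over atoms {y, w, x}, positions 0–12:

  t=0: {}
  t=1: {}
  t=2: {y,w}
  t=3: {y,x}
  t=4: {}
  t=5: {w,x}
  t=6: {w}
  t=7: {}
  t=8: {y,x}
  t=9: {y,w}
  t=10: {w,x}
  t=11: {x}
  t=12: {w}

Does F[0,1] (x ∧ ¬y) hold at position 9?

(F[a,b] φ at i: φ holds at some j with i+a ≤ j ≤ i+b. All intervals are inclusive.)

Holds

Check (x ∧ ¬y) at each j in [9,10]:
  j=9: false
  j=10: true
Found at j=10 → formula holds.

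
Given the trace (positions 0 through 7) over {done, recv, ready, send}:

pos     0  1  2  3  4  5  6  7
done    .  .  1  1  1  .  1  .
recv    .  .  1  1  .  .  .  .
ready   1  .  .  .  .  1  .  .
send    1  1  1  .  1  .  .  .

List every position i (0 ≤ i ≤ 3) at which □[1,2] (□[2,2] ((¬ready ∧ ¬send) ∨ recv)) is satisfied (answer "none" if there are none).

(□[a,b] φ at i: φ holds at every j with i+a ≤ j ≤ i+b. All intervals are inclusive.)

3

Evaluate at each i in [0,3]:
  i=0: ✗ (fails at j=2)
  i=1: ✗ (fails at j=2)
  i=2: ✗ (fails at j=3)
  i=3: ✓ (all of [4,5])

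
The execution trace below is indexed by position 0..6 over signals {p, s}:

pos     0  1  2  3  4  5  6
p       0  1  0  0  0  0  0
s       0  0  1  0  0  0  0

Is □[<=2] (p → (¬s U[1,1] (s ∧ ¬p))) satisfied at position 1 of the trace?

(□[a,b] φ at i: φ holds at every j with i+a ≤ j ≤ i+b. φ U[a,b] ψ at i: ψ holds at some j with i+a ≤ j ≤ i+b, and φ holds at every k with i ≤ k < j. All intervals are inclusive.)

True

Check (p → (¬s U[1,1] (s ∧ ¬p))) at every j in [1,3]:
  j=1: antecedent true; consequent holds → ✓
  j=2: antecedent false → ✓
  j=3: antecedent false → ✓
All positions satisfy it → formula holds.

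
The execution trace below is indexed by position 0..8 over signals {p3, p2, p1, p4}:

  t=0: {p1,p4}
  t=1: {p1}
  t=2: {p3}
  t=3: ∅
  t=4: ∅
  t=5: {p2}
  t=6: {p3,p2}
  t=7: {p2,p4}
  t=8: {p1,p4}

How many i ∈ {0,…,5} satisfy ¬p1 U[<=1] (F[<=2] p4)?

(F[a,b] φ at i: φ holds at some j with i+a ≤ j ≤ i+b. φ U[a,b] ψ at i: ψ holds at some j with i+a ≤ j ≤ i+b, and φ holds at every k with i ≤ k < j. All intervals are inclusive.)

Evaluate at each i in [0,5]:
  i=0: ✓ (rhs at j=0)
  i=1: ✗ (no rhs in [1,2])
  i=2: ✗ (no rhs in [2,3])
  i=3: ✗ (no rhs in [3,4])
  i=4: ✓ (rhs at j=5; lhs holds on [4,4])
  i=5: ✓ (rhs at j=5)
Positions where it holds: {0, 4, 5} → 3.

3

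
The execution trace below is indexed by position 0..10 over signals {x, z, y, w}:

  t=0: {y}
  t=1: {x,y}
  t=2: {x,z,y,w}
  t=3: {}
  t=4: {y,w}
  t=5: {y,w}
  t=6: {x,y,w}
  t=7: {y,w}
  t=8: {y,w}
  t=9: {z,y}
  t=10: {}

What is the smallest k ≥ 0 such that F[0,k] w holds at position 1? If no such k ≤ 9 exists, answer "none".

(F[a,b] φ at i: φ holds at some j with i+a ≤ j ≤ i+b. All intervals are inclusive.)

1

Scan j = 1,2,… for w:
  j=1: fails
  j=2: holds
First hit at j=2, so smallest k = 2-1 = 1.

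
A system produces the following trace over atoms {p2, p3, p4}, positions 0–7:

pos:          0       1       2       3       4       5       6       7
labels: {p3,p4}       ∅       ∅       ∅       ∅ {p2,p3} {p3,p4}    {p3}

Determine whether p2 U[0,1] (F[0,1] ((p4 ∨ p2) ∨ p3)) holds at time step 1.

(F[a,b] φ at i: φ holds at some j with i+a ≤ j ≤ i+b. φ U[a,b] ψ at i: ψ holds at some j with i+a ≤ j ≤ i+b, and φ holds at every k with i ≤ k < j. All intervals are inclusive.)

Need some j in [1,2] with F[0,1] ((p4 ∨ p2) ∨ p3), and p2 at every k in [1,j-1].
  j=1: F[0,1] ((p4 ∨ p2) ∨ p3) — fails (none in [1,2]).
  j=2: F[0,1] ((p4 ∨ p2) ∨ p3) — fails (none in [2,3]).
No j in the window works → until fails.

False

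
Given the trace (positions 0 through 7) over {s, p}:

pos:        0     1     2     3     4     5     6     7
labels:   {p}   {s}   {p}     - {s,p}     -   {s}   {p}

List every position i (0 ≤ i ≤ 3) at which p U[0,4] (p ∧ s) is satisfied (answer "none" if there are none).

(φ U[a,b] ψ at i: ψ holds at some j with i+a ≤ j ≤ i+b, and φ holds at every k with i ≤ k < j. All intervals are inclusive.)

Evaluate at each i in [0,3]:
  i=0: ✗ (lhs fails at k=1 before rhs at j=4)
  i=1: ✗ (lhs fails at k=1 before rhs at j=4)
  i=2: ✗ (lhs fails at k=3 before rhs at j=4)
  i=3: ✗ (lhs fails at k=3 before rhs at j=4)

none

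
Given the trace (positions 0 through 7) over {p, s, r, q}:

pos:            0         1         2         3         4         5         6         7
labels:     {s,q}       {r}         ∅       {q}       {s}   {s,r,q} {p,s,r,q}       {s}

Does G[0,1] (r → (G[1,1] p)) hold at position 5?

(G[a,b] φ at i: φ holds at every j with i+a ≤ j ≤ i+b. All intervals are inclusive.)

Does not hold

Check (r → (G[1,1] p)) at every j in [5,6]:
  j=5: antecedent true; consequent holds on [6,6] → ✓
  j=6: antecedent true; consequent fails at 7 → ✗
Fails at j=6 → formula fails.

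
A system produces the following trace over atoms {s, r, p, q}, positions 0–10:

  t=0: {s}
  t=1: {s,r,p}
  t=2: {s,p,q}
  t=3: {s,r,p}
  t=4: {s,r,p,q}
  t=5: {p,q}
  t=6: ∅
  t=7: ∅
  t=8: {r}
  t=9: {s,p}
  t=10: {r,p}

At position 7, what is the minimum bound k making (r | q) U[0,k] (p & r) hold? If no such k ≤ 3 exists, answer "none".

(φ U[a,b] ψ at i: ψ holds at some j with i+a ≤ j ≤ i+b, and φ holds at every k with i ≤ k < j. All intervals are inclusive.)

Need earliest j ≥ 7 with (p & r), and (r | q) at every k in [7,j-1].
  j=7: rhs fails.
  j=8: rhs fails.
  j=9: rhs fails.
  j=10: rhs holds but lhs fails at k=7.
No witness within the range → none.

none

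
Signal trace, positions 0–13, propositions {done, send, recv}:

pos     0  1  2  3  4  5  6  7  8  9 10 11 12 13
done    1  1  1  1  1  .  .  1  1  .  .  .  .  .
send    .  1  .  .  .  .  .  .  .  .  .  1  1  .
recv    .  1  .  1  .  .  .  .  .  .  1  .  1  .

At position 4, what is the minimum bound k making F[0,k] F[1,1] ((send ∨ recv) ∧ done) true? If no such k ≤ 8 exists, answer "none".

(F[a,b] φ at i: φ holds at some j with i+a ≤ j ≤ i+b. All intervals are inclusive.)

Scan j = 4,5,… for F[1,1] ((send ∨ recv) ∧ done):
  j=4: fails
  j=5: fails
  j=6: fails
  j=7: fails
  j=8: fails
  j=9: fails
  j=10: fails
  j=11: fails
  j=12: fails
No j in [4,12] satisfies it → none.

none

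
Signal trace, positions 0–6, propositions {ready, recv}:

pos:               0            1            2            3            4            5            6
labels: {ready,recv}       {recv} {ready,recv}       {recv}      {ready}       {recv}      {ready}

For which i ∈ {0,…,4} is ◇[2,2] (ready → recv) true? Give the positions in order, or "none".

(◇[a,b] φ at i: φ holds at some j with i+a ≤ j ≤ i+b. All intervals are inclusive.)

Evaluate at each i in [0,4]:
  i=0: ✓ (witness j=2)
  i=1: ✓ (witness j=3)
  i=2: ✗ (none in [4,4])
  i=3: ✓ (witness j=5)
  i=4: ✗ (none in [6,6])

0, 1, 3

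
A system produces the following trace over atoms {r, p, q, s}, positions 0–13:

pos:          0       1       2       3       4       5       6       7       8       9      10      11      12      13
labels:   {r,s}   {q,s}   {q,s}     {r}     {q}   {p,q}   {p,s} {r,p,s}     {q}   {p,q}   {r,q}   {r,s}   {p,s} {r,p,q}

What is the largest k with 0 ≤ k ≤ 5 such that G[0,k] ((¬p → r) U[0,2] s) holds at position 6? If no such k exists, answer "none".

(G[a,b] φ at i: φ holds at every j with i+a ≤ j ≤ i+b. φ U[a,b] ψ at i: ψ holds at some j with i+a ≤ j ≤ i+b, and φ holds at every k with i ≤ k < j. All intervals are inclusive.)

((¬p → r) U[0,2] s) must hold from j=6 onward; find where it first fails.
  j=6: holds
  j=7: holds
  j=8: fails
Holds on [6,7], so largest k = 1.

1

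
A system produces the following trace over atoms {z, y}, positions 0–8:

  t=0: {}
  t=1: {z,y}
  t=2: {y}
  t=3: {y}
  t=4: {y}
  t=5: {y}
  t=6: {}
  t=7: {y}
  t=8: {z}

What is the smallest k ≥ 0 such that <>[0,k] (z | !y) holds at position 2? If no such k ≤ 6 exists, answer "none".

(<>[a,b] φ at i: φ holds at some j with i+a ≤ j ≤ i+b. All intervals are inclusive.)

Scan j = 2,3,… for (z | !y):
  j=2: fails
  j=3: fails
  j=4: fails
  j=5: fails
  j=6: holds
First hit at j=6, so smallest k = 6-2 = 4.

4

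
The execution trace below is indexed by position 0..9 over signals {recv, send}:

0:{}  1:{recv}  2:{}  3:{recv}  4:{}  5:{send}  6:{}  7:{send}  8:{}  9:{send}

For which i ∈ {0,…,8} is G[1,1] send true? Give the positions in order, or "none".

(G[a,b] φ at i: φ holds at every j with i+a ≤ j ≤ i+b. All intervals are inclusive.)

Evaluate at each i in [0,8]:
  i=0: ✗ (fails at j=1)
  i=1: ✗ (fails at j=2)
  i=2: ✗ (fails at j=3)
  i=3: ✗ (fails at j=4)
  i=4: ✓ (all of [5,5])
  i=5: ✗ (fails at j=6)
  i=6: ✓ (all of [7,7])
  i=7: ✗ (fails at j=8)
  i=8: ✓ (all of [9,9])

4, 6, 8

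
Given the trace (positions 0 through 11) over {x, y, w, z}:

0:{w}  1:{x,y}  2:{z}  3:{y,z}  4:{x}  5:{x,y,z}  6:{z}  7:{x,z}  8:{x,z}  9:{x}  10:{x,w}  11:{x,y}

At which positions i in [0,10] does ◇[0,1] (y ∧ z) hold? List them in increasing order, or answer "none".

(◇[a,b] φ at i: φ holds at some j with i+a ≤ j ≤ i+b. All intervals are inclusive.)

Evaluate at each i in [0,10]:
  i=0: ✗ (none in [0,1])
  i=1: ✗ (none in [1,2])
  i=2: ✓ (witness j=3)
  i=3: ✓ (witness j=3)
  i=4: ✓ (witness j=5)
  i=5: ✓ (witness j=5)
  i=6: ✗ (none in [6,7])
  i=7: ✗ (none in [7,8])
  i=8: ✗ (none in [8,9])
  i=9: ✗ (none in [9,10])
  i=10: ✗ (none in [10,11])

2, 3, 4, 5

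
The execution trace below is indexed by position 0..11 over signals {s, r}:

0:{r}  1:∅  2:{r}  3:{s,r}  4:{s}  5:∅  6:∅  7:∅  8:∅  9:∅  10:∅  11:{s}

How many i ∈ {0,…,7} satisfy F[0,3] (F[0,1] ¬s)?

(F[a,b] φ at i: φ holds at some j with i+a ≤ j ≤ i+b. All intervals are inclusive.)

Evaluate at each i in [0,7]:
  i=0: ✓ (witness j=0)
  i=1: ✓ (witness j=1)
  i=2: ✓ (witness j=2)
  i=3: ✓ (witness j=4)
  i=4: ✓ (witness j=4)
  i=5: ✓ (witness j=5)
  i=6: ✓ (witness j=6)
  i=7: ✓ (witness j=7)
Positions where it holds: {0, 1, 2, 3, 4, 5, 6, 7} → 8.

8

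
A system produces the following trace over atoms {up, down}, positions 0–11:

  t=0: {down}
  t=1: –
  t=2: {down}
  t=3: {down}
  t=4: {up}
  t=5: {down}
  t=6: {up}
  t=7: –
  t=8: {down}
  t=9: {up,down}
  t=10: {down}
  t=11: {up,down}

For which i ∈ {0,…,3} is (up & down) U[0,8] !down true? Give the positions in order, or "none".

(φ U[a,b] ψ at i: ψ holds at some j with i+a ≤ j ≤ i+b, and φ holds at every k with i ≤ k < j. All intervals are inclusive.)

Evaluate at each i in [0,3]:
  i=0: ✗ (lhs fails at k=0 before rhs at j=1)
  i=1: ✓ (rhs at j=1)
  i=2: ✗ (lhs fails at k=2 before rhs at j=4)
  i=3: ✗ (lhs fails at k=3 before rhs at j=4)

1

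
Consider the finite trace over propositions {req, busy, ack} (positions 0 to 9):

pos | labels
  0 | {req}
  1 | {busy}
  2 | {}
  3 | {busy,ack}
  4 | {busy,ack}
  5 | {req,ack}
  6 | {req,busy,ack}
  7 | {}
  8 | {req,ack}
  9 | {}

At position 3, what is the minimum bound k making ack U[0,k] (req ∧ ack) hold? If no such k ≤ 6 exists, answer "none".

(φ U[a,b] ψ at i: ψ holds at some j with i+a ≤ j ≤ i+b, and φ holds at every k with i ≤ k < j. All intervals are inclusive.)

2

Need earliest j ≥ 3 with (req ∧ ack), and ack at every k in [3,j-1].
  j=3: rhs fails.
  j=4: rhs fails.
  j=5: rhs holds; lhs holds on [3,4]. k = 2.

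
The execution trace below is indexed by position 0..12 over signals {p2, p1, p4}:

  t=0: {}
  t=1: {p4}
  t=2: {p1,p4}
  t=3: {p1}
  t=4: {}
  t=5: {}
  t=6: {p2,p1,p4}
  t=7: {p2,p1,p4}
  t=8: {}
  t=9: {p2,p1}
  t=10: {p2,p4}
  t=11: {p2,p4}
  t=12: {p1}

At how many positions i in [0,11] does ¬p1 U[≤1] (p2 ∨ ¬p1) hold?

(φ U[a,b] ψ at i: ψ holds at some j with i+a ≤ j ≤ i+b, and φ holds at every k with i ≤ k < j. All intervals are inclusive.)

10

Evaluate at each i in [0,11]:
  i=0: ✓ (rhs at j=0)
  i=1: ✓ (rhs at j=1)
  i=2: ✗ (no rhs in [2,3])
  i=3: ✗ (lhs fails at k=3 before rhs at j=4)
  i=4: ✓ (rhs at j=4)
  i=5: ✓ (rhs at j=5)
  i=6: ✓ (rhs at j=6)
  i=7: ✓ (rhs at j=7)
  i=8: ✓ (rhs at j=8)
  i=9: ✓ (rhs at j=9)
  i=10: ✓ (rhs at j=10)
  i=11: ✓ (rhs at j=11)
Positions where it holds: {0, 1, 4, 5, 6, 7, 8, 9, 10, 11} → 10.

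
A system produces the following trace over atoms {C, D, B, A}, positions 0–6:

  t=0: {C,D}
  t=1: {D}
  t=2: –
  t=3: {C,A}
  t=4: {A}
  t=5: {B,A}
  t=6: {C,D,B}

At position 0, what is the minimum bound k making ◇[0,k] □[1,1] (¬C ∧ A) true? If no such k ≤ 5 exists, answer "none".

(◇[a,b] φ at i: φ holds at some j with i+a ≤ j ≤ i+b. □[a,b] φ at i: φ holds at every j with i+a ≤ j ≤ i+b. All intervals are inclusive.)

3

Scan j = 0,1,… for □[1,1] (¬C ∧ A):
  j=0: fails
  j=1: fails
  j=2: fails
  j=3: holds
First hit at j=3, so smallest k = 3-0 = 3.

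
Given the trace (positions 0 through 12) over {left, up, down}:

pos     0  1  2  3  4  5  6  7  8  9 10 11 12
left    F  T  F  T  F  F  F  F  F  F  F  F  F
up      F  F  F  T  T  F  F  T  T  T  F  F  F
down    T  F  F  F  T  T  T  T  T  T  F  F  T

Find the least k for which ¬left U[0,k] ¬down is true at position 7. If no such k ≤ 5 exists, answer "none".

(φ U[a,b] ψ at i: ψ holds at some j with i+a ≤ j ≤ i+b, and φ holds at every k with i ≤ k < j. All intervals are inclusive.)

3

Need earliest j ≥ 7 with ¬down, and ¬left at every k in [7,j-1].
  j=7: rhs fails.
  j=8: rhs fails.
  j=9: rhs fails.
  j=10: rhs holds; lhs holds on [7,9]. k = 3.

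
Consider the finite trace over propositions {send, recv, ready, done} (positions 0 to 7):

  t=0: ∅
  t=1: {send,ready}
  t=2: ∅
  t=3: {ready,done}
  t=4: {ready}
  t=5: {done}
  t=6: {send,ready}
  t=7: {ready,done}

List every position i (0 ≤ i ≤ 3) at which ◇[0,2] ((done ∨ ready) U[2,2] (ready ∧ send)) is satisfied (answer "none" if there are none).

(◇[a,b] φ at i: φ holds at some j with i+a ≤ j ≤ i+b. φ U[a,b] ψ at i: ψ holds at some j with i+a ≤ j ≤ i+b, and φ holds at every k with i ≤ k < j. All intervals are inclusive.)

Evaluate at each i in [0,3]:
  i=0: ✗ (none in [0,2])
  i=1: ✗ (none in [1,3])
  i=2: ✓ (witness j=4)
  i=3: ✓ (witness j=4)

2, 3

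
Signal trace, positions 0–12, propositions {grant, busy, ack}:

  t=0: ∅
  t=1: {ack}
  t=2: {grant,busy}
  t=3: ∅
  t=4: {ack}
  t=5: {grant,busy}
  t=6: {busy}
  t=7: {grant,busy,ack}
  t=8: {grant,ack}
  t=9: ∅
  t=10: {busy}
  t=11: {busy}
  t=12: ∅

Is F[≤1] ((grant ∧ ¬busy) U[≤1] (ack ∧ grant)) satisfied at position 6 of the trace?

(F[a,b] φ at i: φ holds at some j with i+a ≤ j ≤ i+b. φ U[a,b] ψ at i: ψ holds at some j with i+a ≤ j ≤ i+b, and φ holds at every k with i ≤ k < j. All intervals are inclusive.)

Holds

Check ((grant ∧ ¬busy) U[≤1] (ack ∧ grant)) at each j in [6,7]:
  j=6: fails
  j=7: holds
Found at j=7 → formula holds.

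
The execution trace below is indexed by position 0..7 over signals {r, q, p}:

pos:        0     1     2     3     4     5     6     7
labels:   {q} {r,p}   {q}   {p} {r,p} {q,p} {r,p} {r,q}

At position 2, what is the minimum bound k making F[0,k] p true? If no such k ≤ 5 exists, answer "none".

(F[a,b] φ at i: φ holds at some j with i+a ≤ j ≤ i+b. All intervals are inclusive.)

Scan j = 2,3,… for p:
  j=2: fails
  j=3: holds
First hit at j=3, so smallest k = 3-2 = 1.

1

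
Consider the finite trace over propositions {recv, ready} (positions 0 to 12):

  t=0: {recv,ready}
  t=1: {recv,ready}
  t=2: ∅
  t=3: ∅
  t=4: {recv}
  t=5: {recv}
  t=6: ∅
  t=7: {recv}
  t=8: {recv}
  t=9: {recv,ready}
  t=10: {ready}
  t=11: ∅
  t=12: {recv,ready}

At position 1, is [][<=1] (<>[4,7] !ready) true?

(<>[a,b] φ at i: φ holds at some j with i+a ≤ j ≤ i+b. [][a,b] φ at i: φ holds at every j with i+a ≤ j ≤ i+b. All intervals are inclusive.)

Yes

Check <>[4,7] !ready at every j in [1,2]:
  j=1: holds (witness at 5)
  j=2: holds (witness at 6)
All positions satisfy it → formula holds.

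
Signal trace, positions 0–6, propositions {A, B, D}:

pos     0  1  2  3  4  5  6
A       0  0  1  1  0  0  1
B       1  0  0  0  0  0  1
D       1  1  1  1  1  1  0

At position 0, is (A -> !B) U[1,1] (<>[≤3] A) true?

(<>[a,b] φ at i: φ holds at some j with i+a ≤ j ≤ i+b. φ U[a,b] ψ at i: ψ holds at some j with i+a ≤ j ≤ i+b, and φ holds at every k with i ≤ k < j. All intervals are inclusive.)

Yes

Need some j in [1,1] with <>[≤3] A, and (A -> !B) at every k in [0,j-1].
  j=1: <>[≤3] A holds; (A -> !B) holds at every k in [0,0] → satisfied.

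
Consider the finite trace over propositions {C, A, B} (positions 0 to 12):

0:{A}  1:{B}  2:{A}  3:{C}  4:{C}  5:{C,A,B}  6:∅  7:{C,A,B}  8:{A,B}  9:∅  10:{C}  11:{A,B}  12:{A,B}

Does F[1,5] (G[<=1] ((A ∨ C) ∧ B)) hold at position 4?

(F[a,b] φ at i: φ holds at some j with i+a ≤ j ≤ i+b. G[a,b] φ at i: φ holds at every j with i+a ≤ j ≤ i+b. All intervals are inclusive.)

True

Check G[<=1] ((A ∨ C) ∧ B) at each j in [5,9]:
  j=5: fails at 6
  j=6: fails at 6
  j=7: holds on [7,8]
  j=8: fails at 9
  j=9: fails at 9
Found at j=7 → formula holds.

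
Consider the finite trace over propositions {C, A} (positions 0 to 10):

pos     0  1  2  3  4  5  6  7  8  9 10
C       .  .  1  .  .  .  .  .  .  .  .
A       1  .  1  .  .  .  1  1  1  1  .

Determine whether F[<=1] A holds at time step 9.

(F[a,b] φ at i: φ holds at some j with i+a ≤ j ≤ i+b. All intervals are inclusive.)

Check A at each j in [9,10]:
  j=9: true
  j=10: false
Found at j=9 → formula holds.

Holds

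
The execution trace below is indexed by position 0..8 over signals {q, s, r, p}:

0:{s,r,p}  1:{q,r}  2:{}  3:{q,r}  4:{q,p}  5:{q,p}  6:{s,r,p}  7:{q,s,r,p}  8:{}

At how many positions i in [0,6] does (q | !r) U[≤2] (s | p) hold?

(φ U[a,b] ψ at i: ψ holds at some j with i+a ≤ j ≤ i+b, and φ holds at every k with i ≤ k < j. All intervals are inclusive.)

6

Evaluate at each i in [0,6]:
  i=0: ✓ (rhs at j=0)
  i=1: ✗ (no rhs in [1,3])
  i=2: ✓ (rhs at j=4; lhs holds on [2,3])
  i=3: ✓ (rhs at j=4; lhs holds on [3,3])
  i=4: ✓ (rhs at j=4)
  i=5: ✓ (rhs at j=5)
  i=6: ✓ (rhs at j=6)
Positions where it holds: {0, 2, 3, 4, 5, 6} → 6.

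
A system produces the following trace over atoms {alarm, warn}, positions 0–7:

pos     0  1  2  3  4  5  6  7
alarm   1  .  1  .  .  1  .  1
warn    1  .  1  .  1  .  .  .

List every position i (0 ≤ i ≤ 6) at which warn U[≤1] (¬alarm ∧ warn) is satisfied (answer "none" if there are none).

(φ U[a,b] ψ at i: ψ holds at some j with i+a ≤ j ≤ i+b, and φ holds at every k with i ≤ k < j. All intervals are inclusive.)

4

Evaluate at each i in [0,6]:
  i=0: ✗ (no rhs in [0,1])
  i=1: ✗ (no rhs in [1,2])
  i=2: ✗ (no rhs in [2,3])
  i=3: ✗ (lhs fails at k=3 before rhs at j=4)
  i=4: ✓ (rhs at j=4)
  i=5: ✗ (no rhs in [5,6])
  i=6: ✗ (no rhs in [6,7])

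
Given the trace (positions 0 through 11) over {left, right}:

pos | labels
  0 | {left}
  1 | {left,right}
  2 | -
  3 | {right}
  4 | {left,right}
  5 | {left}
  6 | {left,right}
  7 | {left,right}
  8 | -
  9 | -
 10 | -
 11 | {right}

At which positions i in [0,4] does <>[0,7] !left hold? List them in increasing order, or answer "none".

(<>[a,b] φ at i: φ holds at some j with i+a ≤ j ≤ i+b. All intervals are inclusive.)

Evaluate at each i in [0,4]:
  i=0: ✓ (witness j=2)
  i=1: ✓ (witness j=2)
  i=2: ✓ (witness j=2)
  i=3: ✓ (witness j=3)
  i=4: ✓ (witness j=8)

0, 1, 2, 3, 4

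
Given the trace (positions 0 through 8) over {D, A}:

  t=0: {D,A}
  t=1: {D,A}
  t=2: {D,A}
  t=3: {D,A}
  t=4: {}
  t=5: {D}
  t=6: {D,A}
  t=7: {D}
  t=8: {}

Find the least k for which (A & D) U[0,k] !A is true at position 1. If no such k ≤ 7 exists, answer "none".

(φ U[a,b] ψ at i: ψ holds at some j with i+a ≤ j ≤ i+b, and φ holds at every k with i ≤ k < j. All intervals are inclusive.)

Need earliest j ≥ 1 with !A, and (A & D) at every k in [1,j-1].
  j=1: rhs fails.
  j=2: rhs fails.
  j=3: rhs fails.
  j=4: rhs holds; lhs holds on [1,3]. k = 3.

3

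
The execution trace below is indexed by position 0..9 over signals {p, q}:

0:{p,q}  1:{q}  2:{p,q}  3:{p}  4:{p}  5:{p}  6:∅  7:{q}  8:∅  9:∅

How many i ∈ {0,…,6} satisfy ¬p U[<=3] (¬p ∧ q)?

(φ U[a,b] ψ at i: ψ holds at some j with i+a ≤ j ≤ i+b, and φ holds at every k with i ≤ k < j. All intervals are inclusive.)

Evaluate at each i in [0,6]:
  i=0: ✗ (lhs fails at k=0 before rhs at j=1)
  i=1: ✓ (rhs at j=1)
  i=2: ✗ (no rhs in [2,5])
  i=3: ✗ (no rhs in [3,6])
  i=4: ✗ (lhs fails at k=4 before rhs at j=7)
  i=5: ✗ (lhs fails at k=5 before rhs at j=7)
  i=6: ✓ (rhs at j=7; lhs holds on [6,6])
Positions where it holds: {1, 6} → 2.

2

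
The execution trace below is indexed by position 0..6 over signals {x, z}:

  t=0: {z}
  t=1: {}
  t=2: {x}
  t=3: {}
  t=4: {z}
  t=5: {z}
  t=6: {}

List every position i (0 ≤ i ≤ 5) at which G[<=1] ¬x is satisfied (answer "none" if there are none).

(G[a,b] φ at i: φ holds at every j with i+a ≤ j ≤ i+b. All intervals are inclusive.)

Evaluate at each i in [0,5]:
  i=0: ✓ (all of [0,1])
  i=1: ✗ (fails at j=2)
  i=2: ✗ (fails at j=2)
  i=3: ✓ (all of [3,4])
  i=4: ✓ (all of [4,5])
  i=5: ✓ (all of [5,6])

0, 3, 4, 5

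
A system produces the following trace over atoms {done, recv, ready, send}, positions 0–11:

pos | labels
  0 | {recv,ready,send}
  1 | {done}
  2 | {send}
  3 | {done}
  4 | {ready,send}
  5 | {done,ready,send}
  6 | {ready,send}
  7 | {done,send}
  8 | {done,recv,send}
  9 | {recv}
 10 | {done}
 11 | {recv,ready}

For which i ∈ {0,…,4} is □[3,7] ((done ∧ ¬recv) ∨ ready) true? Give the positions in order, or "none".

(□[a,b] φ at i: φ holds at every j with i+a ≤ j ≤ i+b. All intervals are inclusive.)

0

Evaluate at each i in [0,4]:
  i=0: ✓ (all of [3,7])
  i=1: ✗ (fails at j=8)
  i=2: ✗ (fails at j=8)
  i=3: ✗ (fails at j=8)
  i=4: ✗ (fails at j=8)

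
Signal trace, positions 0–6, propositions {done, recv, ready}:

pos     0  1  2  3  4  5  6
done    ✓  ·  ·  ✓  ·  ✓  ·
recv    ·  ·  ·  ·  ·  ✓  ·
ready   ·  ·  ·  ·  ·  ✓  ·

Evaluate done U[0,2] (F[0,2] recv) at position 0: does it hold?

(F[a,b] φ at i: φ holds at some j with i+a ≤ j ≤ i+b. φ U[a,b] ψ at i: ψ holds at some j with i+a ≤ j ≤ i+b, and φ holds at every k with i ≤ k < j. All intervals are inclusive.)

Need some j in [0,2] with F[0,2] recv, and done at every k in [0,j-1].
  j=0: F[0,2] recv — fails (none in [0,2]).
  j=1: F[0,2] recv — fails (none in [1,3]).
  j=2: F[0,2] recv — fails (none in [2,4]).
No j in the window works → until fails.

Does not hold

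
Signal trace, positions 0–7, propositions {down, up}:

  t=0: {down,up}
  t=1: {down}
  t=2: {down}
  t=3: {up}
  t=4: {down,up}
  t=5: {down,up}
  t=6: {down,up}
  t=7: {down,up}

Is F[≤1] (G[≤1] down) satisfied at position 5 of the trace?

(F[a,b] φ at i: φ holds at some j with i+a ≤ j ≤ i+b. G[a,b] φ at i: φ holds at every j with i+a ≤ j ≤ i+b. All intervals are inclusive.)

Check G[≤1] down at each j in [5,6]:
  j=5: holds on [5,6]
  j=6: holds on [6,7]
Found at j=5 → formula holds.

Yes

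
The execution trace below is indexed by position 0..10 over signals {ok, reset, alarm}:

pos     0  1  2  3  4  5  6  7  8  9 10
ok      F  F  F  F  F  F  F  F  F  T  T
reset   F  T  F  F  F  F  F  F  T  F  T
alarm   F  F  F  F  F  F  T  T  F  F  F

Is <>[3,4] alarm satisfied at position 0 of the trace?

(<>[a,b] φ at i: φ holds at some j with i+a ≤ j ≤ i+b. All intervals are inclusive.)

Check alarm at each j in [3,4]:
  j=3: false
  j=4: false
No position in the window satisfies it → formula fails.

No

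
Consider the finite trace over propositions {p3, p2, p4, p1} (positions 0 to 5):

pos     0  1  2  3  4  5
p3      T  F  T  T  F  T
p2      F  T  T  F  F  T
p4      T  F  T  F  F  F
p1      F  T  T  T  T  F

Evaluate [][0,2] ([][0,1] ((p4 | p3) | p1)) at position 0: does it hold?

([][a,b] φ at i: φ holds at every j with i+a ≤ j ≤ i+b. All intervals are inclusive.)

Yes

Check [][0,1] ((p4 | p3) | p1) at every j in [0,2]:
  j=0: holds on [0,1]
  j=1: holds on [1,2]
  j=2: holds on [2,3]
All positions satisfy it → formula holds.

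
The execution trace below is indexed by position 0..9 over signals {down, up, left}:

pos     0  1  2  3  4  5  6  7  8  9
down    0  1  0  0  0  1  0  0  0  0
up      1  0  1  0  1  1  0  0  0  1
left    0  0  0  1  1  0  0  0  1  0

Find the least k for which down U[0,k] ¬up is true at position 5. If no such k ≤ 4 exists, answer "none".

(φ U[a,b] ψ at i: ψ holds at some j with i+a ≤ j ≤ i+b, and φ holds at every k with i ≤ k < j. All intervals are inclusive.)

Need earliest j ≥ 5 with ¬up, and down at every k in [5,j-1].
  j=5: rhs fails.
  j=6: rhs holds; lhs holds on [5,5]. k = 1.

1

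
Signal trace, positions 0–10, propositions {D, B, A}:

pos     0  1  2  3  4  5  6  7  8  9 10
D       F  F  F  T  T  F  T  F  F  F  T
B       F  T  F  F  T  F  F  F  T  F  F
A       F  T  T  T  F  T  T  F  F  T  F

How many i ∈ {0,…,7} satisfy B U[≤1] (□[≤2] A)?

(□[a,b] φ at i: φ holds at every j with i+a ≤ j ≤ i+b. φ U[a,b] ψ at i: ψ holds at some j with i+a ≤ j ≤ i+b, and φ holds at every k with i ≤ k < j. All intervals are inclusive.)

1

Evaluate at each i in [0,7]:
  i=0: ✗ (lhs fails at k=0 before rhs at j=1)
  i=1: ✓ (rhs at j=1)
  i=2: ✗ (no rhs in [2,3])
  i=3: ✗ (no rhs in [3,4])
  i=4: ✗ (no rhs in [4,5])
  i=5: ✗ (no rhs in [5,6])
  i=6: ✗ (no rhs in [6,7])
  i=7: ✗ (no rhs in [7,8])
Positions where it holds: {1} → 1.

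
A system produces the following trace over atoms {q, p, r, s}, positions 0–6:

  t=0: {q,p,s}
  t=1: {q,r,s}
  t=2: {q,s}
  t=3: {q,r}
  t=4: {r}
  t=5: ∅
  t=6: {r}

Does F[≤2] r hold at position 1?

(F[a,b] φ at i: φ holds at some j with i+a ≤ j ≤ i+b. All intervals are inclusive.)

Holds

Check r at each j in [1,3]:
  j=1: true
  j=2: false
  j=3: true
Found at j=1 → formula holds.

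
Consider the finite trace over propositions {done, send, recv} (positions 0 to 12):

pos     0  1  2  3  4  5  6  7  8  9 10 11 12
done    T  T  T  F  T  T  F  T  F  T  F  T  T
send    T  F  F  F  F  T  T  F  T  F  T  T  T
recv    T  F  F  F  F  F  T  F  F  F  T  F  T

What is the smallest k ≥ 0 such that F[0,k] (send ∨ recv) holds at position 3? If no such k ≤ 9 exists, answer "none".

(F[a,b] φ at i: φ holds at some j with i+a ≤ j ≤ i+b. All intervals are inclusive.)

Scan j = 3,4,… for (send ∨ recv):
  j=3: fails
  j=4: fails
  j=5: holds
First hit at j=5, so smallest k = 5-3 = 2.

2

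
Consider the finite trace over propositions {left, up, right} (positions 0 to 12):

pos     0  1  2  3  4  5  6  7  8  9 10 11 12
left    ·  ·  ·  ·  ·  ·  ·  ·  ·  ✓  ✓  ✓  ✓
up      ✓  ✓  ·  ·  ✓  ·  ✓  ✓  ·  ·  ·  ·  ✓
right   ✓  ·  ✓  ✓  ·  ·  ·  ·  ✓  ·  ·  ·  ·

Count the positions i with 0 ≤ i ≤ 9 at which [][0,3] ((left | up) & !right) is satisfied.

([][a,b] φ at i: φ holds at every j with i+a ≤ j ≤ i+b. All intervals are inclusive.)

Evaluate at each i in [0,9]:
  i=0: ✗ (fails at j=0)
  i=1: ✗ (fails at j=2)
  i=2: ✗ (fails at j=2)
  i=3: ✗ (fails at j=3)
  i=4: ✗ (fails at j=5)
  i=5: ✗ (fails at j=5)
  i=6: ✗ (fails at j=8)
  i=7: ✗ (fails at j=8)
  i=8: ✗ (fails at j=8)
  i=9: ✓ (all of [9,12])
Positions where it holds: {9} → 1.

1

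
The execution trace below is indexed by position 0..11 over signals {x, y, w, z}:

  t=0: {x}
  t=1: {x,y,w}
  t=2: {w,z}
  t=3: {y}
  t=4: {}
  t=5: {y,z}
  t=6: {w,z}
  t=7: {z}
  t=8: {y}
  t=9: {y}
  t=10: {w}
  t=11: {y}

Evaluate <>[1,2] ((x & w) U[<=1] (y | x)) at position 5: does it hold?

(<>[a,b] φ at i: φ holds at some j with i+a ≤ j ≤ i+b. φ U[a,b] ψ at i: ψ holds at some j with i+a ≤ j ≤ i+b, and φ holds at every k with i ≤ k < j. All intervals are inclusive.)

Check ((x & w) U[<=1] (y | x)) at each j in [6,7]:
  j=6: fails
  j=7: fails
No position in the window satisfies it → formula fails.

No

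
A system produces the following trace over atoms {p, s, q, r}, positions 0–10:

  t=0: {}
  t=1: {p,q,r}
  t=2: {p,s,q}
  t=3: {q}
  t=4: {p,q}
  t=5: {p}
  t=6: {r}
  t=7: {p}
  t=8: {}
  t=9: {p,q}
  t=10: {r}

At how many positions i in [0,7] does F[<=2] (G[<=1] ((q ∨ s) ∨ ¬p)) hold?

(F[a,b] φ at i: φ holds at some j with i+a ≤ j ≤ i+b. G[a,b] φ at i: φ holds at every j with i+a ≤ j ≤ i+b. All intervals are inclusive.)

6

Evaluate at each i in [0,7]:
  i=0: ✓ (witness j=0)
  i=1: ✓ (witness j=1)
  i=2: ✓ (witness j=2)
  i=3: ✓ (witness j=3)
  i=4: ✗ (none in [4,6])
  i=5: ✗ (none in [5,7])
  i=6: ✓ (witness j=8)
  i=7: ✓ (witness j=8)
Positions where it holds: {0, 1, 2, 3, 6, 7} → 6.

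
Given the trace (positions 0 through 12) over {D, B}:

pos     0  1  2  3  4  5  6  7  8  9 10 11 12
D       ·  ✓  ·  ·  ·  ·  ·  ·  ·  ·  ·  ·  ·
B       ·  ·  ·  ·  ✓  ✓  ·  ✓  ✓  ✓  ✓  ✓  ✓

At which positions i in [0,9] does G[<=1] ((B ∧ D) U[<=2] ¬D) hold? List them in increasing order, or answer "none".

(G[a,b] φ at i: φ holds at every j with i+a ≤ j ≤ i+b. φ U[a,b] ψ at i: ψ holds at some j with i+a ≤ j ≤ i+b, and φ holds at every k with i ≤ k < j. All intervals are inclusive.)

Evaluate at each i in [0,9]:
  i=0: ✗ (fails at j=1)
  i=1: ✗ (fails at j=1)
  i=2: ✓ (all of [2,3])
  i=3: ✓ (all of [3,4])
  i=4: ✓ (all of [4,5])
  i=5: ✓ (all of [5,6])
  i=6: ✓ (all of [6,7])
  i=7: ✓ (all of [7,8])
  i=8: ✓ (all of [8,9])
  i=9: ✓ (all of [9,10])

2, 3, 4, 5, 6, 7, 8, 9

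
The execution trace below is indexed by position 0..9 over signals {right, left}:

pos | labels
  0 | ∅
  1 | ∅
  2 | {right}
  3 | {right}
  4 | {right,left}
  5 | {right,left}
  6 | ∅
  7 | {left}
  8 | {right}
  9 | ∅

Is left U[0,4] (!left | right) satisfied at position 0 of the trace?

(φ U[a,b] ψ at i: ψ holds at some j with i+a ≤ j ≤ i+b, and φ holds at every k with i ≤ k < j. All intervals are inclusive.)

Need some j in [0,4] with (!left | right), and left at every k in [0,j-1].
  j=0: (!left | right) holds; no prefix to check → satisfied.

True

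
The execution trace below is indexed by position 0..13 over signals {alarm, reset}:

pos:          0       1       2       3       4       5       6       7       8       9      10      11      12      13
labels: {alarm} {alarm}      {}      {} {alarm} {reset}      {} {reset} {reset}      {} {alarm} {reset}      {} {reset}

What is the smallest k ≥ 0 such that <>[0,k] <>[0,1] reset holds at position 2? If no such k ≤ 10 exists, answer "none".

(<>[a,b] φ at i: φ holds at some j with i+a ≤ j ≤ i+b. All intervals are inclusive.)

2

Scan j = 2,3,… for <>[0,1] reset:
  j=2: fails
  j=3: fails
  j=4: holds
First hit at j=4, so smallest k = 4-2 = 2.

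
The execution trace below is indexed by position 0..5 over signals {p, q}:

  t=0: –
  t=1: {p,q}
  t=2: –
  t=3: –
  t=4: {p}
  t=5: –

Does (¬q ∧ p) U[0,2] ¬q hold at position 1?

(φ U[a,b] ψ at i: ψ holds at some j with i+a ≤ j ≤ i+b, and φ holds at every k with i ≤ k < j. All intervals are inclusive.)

No

Need some j in [1,3] with ¬q, and (¬q ∧ p) at every k in [1,j-1].
  j=1: ¬q false.
  j=2: ¬q holds, but (¬q ∧ p) fails at k=1 → not this j.
  j=3: ¬q holds, but (¬q ∧ p) fails at k=1 → not this j.
No j in the window works → until fails.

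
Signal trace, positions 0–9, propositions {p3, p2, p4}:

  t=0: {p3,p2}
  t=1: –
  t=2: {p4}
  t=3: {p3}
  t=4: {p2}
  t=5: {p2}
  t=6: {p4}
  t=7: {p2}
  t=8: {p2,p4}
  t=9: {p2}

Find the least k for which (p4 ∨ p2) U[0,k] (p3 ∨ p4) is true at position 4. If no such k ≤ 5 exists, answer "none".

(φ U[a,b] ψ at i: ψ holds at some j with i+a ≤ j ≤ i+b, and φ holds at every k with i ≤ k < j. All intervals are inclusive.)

2

Need earliest j ≥ 4 with (p3 ∨ p4), and (p4 ∨ p2) at every k in [4,j-1].
  j=4: rhs fails.
  j=5: rhs fails.
  j=6: rhs holds; lhs holds on [4,5]. k = 2.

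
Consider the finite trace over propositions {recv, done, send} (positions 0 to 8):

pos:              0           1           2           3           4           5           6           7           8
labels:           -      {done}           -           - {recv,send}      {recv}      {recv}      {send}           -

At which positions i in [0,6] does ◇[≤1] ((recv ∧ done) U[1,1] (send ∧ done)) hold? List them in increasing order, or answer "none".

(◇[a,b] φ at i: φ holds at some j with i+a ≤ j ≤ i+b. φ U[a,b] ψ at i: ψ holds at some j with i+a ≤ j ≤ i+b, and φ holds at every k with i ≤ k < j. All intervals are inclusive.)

Evaluate at each i in [0,6]:
  i=0: ✗ (none in [0,1])
  i=1: ✗ (none in [1,2])
  i=2: ✗ (none in [2,3])
  i=3: ✗ (none in [3,4])
  i=4: ✗ (none in [4,5])
  i=5: ✗ (none in [5,6])
  i=6: ✗ (none in [6,7])

none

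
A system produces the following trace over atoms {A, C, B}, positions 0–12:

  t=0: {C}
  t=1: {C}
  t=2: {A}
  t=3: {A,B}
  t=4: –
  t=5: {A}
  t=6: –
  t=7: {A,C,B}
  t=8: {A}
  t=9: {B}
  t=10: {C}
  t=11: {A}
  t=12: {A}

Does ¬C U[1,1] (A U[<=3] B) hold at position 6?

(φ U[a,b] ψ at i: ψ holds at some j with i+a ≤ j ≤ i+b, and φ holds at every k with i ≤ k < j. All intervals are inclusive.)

Need some j in [7,7] with (A U[<=3] B), and ¬C at every k in [6,j-1].
  j=7: (A U[<=3] B) holds; ¬C holds at every k in [6,6] → satisfied.

True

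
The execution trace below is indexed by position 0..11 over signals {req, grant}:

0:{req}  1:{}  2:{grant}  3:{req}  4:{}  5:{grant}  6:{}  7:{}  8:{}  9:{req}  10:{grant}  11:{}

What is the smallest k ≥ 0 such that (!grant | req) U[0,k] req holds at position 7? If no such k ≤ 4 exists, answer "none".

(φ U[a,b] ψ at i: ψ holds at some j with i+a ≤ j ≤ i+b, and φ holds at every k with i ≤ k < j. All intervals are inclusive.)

2

Need earliest j ≥ 7 with req, and (!grant | req) at every k in [7,j-1].
  j=7: rhs fails.
  j=8: rhs fails.
  j=9: rhs holds; lhs holds on [7,8]. k = 2.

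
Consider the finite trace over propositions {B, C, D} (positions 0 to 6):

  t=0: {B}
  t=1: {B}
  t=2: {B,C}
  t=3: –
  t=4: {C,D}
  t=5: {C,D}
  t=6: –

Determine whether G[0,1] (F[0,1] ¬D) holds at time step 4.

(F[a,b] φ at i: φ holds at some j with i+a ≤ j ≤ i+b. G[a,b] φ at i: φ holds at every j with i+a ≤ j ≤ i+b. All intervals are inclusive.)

False

Check F[0,1] ¬D at every j in [4,5]:
  j=4: fails (none in [4,5])
  j=5: holds (witness at 6)
Fails at j=4 → formula fails.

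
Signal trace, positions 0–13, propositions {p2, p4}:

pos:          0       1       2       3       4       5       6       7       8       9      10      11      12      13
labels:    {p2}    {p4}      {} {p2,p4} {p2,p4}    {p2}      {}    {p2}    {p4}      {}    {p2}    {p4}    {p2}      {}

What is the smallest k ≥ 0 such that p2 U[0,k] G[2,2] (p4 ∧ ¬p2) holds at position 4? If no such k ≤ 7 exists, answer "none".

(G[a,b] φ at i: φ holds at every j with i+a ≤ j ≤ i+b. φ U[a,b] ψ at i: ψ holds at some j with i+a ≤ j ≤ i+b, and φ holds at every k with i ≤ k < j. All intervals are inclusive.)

2

Need earliest j ≥ 4 with G[2,2] (p4 ∧ ¬p2), and p2 at every k in [4,j-1].
  j=4: rhs fails.
  j=5: rhs fails.
  j=6: rhs holds; lhs holds on [4,5]. k = 2.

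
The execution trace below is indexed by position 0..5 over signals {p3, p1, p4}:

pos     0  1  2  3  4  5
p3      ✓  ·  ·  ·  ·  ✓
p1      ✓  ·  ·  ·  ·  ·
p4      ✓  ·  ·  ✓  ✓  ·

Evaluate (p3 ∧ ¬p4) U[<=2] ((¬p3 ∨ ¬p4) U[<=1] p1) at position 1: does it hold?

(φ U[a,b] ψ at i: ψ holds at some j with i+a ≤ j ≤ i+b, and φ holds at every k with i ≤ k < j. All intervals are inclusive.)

Need some j in [1,3] with ((¬p3 ∨ ¬p4) U[<=1] p1), and (p3 ∧ ¬p4) at every k in [1,j-1].
  j=1: ((¬p3 ∨ ¬p4) U[<=1] p1) — fails.
  j=2: ((¬p3 ∨ ¬p4) U[<=1] p1) — fails.
  j=3: ((¬p3 ∨ ¬p4) U[<=1] p1) — fails.
No j in the window works → until fails.

No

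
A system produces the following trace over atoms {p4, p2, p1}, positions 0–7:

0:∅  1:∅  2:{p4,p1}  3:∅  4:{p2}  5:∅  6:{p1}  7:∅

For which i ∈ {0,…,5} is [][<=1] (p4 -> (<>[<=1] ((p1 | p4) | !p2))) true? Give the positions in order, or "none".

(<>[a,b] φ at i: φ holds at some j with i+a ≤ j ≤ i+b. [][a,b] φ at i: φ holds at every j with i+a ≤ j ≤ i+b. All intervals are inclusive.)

Evaluate at each i in [0,5]:
  i=0: ✓ (all of [0,1])
  i=1: ✓ (all of [1,2])
  i=2: ✓ (all of [2,3])
  i=3: ✓ (all of [3,4])
  i=4: ✓ (all of [4,5])
  i=5: ✓ (all of [5,6])

0, 1, 2, 3, 4, 5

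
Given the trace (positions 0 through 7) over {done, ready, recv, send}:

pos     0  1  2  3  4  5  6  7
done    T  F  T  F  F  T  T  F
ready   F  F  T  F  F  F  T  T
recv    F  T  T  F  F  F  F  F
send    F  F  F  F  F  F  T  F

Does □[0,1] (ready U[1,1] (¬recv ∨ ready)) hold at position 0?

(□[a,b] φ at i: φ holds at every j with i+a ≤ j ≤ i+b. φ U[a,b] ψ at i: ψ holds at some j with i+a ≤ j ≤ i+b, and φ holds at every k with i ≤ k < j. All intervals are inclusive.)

Check (ready U[1,1] (¬recv ∨ ready)) at every j in [0,1]:
  j=0: fails
  j=1: fails
Fails at j=0 → formula fails.

No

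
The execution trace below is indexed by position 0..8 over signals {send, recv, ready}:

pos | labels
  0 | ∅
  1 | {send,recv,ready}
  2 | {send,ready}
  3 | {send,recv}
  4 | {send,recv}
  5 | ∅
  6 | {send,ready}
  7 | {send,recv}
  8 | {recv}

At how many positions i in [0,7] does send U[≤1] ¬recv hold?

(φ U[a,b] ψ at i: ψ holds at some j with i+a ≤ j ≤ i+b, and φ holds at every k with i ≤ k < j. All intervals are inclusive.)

6

Evaluate at each i in [0,7]:
  i=0: ✓ (rhs at j=0)
  i=1: ✓ (rhs at j=2; lhs holds on [1,1])
  i=2: ✓ (rhs at j=2)
  i=3: ✗ (no rhs in [3,4])
  i=4: ✓ (rhs at j=5; lhs holds on [4,4])
  i=5: ✓ (rhs at j=5)
  i=6: ✓ (rhs at j=6)
  i=7: ✗ (no rhs in [7,8])
Positions where it holds: {0, 1, 2, 4, 5, 6} → 6.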